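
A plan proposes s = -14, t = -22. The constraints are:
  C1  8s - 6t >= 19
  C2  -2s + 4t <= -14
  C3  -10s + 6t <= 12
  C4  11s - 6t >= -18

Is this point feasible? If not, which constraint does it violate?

Constraint C4: 11s - 6t = -22, which is not ≥ -18. All other constraints are satisfied.

not feasible — violates C4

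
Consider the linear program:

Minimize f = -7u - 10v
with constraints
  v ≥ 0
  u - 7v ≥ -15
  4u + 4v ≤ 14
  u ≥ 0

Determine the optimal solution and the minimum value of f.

Vertices and f = -7u - 10v:
  (7/2, 0) → f = -49/2
  (0, 0) → f = 0
  (19/16, 37/16) → f = -503/16
  (0, 15/7) → f = -150/7

The optimum lies where u - 7v = -15 and 4u + 4v = 14.
Solving simultaneously gives u = 19/16, v = 37/16.

u = 19/16, v = 37/16, minimum f = -503/16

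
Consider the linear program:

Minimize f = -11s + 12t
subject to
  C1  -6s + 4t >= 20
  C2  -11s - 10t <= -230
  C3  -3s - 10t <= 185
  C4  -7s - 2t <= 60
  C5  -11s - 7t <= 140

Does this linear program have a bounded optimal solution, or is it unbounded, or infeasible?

Extreme points and f = -11s + 12t:
  (90/13, 200/13) → f = 1410/13
  (-265/12, 1135/24) → f = 9725/12
The feasible region has finitely many vertices and no improving ray; the minimum is 1410/13 at (90/13, 200/13).

bounded optimum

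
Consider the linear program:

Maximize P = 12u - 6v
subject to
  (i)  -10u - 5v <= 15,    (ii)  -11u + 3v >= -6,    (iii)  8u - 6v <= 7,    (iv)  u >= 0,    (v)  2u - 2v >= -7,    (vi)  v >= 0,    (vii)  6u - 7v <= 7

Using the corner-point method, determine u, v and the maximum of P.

u = 6/11, v = 0, maximum P = 72/11

Extreme points and P = 12u - 6v:
  (33/16, 89/16) → P = -69/8
  (6/11, 0) → P = 72/11
  (0, 7/2) → P = -21
  (0, 0) → P = 0

The optimum lies where -11u + 3v = -6 and v = 0.
Solving simultaneously gives u = 6/11, v = 0.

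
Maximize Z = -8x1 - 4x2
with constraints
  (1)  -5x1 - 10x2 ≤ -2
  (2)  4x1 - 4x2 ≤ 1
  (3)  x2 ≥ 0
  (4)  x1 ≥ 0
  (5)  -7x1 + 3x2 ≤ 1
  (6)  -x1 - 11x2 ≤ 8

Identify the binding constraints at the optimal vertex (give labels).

Vertices and Z = -8x1 - 4x2:
  (3/10, 1/20) → Z = -13/5
  (0, 1/5) → Z = -4/5
  (0, 1/3) → Z = -4/3
The feasible region is unbounded (it extends along (1, 1), (3, 7)), but Z strictly decreases along every unbounded feasible direction, so there is no improving ray and the maximum is attained at a vertex.

The maximum is at (0, 1/5). Substituting into each constraint, equality holds for (1) and (4); the remaining constraints have slack.

(1) and (4)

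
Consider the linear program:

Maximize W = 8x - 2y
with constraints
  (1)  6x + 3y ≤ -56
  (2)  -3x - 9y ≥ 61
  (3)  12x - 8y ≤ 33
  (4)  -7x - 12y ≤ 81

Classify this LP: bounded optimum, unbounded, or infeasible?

infeasible

The boundaries 6x + 3y = -56 and -3x - 9y = 61 meet at (-107/15, -22/5), but that point violates -7x - 12y ≤ 81. Every candidate vertex is excluded by some other constraint, so the feasible region is empty.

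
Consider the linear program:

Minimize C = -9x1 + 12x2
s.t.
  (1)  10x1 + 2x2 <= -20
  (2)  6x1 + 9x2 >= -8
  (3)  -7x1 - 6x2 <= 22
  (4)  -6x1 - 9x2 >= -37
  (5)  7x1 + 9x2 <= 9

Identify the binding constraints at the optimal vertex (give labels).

Vertices and C = -9x1 + 12x2:
  (-82/39, 20/39) → C = 326/13
  (-99/38, 115/38) → C = 2271/38
  (-50/9, 76/27) → C = 754/9
  (-12, 31/3) → C = 232

The minimum is at (-82/39, 20/39). Substituting into each constraint, equality holds for (1) and (2); the remaining constraints have slack.

(1) and (2)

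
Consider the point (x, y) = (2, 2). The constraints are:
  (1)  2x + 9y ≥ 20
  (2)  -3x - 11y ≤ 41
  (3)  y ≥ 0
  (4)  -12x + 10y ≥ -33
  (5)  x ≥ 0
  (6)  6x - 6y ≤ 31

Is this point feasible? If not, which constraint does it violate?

feasible

(1): 22 ≥ 20 ✓
(2): -28 ≤ 41 ✓
(3): 2 ≥ 0 ✓
(4): -4 ≥ -33 ✓
(5): 2 ≥ 0 ✓
(6): 0 ≤ 31 ✓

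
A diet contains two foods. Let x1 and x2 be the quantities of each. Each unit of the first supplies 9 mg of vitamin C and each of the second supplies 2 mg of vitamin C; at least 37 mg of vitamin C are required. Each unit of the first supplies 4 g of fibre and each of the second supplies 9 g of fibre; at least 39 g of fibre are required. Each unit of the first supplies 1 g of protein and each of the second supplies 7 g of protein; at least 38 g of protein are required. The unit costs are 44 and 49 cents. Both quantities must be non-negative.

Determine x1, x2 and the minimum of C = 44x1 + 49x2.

Corner points and C = 44x1 + 49x2:
  (0, 37/2) → C = 1813/2
  (38, 0) → C = 1672
  (3, 5) → C = 377
The feasible region is unbounded (it extends along (0, 1), (1, 0)), but C strictly increases along every unbounded feasible direction, so there is no improving ray and the minimum is attained at a vertex.

The binding constraints are 9x1 + 2x2 = 37 and x1 + 7x2 = 38.
Solving simultaneously gives x1 = 3, x2 = 5.

x1 = 3, x2 = 5, minimum C = 377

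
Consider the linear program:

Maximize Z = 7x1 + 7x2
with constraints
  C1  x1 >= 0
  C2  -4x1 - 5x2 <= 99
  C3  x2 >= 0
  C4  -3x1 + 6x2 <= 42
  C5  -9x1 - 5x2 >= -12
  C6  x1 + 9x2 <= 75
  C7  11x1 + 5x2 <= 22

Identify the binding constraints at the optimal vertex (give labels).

C1 and C5

Feasible corners and Z = 7x1 + 7x2:
  (0, 0) → Z = 0
  (0, 12/5) → Z = 84/5
  (4/3, 0) → Z = 28/3

The maximum is at (0, 12/5). Substituting into each constraint, equality holds for C1 and C5; the remaining constraints have slack.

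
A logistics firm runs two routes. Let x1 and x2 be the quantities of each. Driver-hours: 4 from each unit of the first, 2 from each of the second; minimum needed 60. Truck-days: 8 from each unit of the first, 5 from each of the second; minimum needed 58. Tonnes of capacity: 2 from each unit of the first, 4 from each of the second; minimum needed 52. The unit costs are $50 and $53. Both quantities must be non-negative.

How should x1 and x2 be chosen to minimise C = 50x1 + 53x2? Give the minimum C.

x1 = 34/3, x2 = 22/3, minimum C = 2866/3

Corner points and C = 50x1 + 53x2:
  (0, 30) → C = 1590
  (26, 0) → C = 1300
  (34/3, 22/3) → C = 2866/3
The feasible region is unbounded (it extends along (0, 1), (1, 0)), but C strictly increases along every unbounded feasible direction, so there is no improving ray and the minimum is attained at a vertex.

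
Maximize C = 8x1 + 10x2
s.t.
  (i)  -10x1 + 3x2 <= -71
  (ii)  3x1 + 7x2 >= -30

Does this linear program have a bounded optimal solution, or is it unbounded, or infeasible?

unbounded

From the feasible point (407/79, -513/79), moving in the direction (3, 10) keeps every constraint satisfied while C increases without bound.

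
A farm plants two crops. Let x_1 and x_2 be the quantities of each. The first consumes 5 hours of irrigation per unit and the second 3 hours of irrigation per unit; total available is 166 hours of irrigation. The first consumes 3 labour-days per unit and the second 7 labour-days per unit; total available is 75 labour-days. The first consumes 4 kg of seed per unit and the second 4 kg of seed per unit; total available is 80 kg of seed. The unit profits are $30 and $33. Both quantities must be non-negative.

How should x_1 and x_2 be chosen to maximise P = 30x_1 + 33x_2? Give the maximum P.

x_1 = 65/4, x_2 = 15/4, maximum P = 2445/4

Feasible corners and P = 30x_1 + 33x_2:
  (0, 0) → P = 0
  (0, 75/7) → P = 2475/7
  (20, 0) → P = 600
  (65/4, 15/4) → P = 2445/4

At the optimal vertex, 3x_1 + 7x_2 = 75 and 4x_1 + 4x_2 = 80.
Solving simultaneously gives x_1 = 65/4, x_2 = 15/4.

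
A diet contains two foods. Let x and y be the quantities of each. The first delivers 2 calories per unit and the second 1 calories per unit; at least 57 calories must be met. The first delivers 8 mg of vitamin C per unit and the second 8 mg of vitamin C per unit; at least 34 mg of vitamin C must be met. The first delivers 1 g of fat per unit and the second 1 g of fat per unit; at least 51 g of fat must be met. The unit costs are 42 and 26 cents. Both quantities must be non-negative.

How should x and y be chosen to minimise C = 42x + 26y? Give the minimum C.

Extreme points and C = 42x + 26y:
  (0, 57) → C = 1482
  (51, 0) → C = 2142
  (6, 45) → C = 1422
The feasible region is unbounded (it extends along (0, 1), (1, 0)), but C strictly increases along every unbounded feasible direction, so there is no improving ray and the minimum is attained at a vertex.

x = 6, y = 45, minimum C = 1422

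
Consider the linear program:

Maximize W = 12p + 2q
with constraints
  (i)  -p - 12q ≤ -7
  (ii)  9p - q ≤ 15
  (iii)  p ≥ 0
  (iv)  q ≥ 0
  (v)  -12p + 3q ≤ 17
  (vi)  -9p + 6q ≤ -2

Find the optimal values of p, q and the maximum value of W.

p = 88/45, q = 13/5, maximum W = 86/3

Feasible corners and W = 12p + 2q:
  (187/109, 48/109) → W = 2340/109
  (11/19, 61/114) → W = 457/57
  (88/45, 13/5) → W = 86/3

At the optimal vertex, 9p - q = 15 and -9p + 6q = -2.
Solving simultaneously gives p = 88/45, q = 13/5.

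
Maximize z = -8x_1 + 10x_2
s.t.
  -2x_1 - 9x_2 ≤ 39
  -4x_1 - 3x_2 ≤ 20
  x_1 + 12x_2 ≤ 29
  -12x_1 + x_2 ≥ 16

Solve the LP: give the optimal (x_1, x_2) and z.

Corner points and z = -8x_1 + 10x_2:
  (-21/10, -58/15) → z = -328/15
  (-183/110, -218/55) → z = -1448/55
  (-109/15, 136/45) → z = 3976/45
  (-163/145, 364/145) → z = 4944/145

The optimum lies where -4x_1 - 3x_2 = 20 and x_1 + 12x_2 = 29.
Solving simultaneously gives x_1 = -109/15, x_2 = 136/45.

x_1 = -109/15, x_2 = 136/45, maximum z = 3976/45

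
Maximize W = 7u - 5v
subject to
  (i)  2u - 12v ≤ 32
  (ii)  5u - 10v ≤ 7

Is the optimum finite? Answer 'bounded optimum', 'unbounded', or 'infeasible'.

unbounded

From the feasible point (-59/10, -73/20), moving in the direction (10, 5) keeps every constraint satisfied while W increases without bound.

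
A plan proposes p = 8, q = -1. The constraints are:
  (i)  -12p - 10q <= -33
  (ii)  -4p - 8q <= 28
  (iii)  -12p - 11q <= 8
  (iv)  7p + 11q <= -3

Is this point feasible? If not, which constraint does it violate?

not feasible — violates (iv)

Constraint (iv): 7p + 11q = 45, which is not ≤ -3. All other constraints are satisfied.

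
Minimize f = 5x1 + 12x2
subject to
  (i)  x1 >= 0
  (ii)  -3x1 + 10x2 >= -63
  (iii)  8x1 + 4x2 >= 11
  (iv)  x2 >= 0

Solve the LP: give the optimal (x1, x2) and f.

Vertices and f = 5x1 + 12x2:
  (0, 11/4) → f = 33
  (21, 0) → f = 105
  (11/8, 0) → f = 55/8
The feasible region is unbounded (it extends along (0, 1), (10, 3)), but f strictly increases along every unbounded feasible direction, so there is no improving ray and the minimum is attained at a vertex.

At the optimal vertex, 8x1 + 4x2 = 11 and x2 = 0.
Solving simultaneously gives x1 = 11/8, x2 = 0.

x1 = 11/8, x2 = 0, minimum f = 55/8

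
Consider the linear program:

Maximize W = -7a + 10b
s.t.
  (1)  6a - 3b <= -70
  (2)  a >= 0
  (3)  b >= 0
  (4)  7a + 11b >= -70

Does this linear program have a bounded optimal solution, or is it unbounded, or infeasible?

unbounded

From the feasible point (0, 70/3), moving in the direction (0, 1) keeps every constraint satisfied while W increases without bound.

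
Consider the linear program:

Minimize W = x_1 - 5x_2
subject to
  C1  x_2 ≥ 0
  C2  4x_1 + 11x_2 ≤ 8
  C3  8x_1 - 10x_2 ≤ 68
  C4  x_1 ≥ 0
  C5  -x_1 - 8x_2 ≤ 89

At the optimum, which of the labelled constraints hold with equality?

C2 and C4

Feasible corners and W = x_1 - 5x_2:
  (2, 0) → W = 2
  (0, 0) → W = 0
  (0, 8/11) → W = -40/11

The minimum is at (0, 8/11). Substituting into each constraint, equality holds for C2 and C4; the remaining constraints have slack.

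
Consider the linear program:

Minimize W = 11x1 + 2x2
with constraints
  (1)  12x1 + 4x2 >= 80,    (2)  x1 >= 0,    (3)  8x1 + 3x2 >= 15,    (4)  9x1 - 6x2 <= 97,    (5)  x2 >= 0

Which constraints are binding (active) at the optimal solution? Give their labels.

Corner points and W = 11x1 + 2x2:
  (0, 20) → W = 40
  (20/3, 0) → W = 220/3
  (97/9, 0) → W = 1067/9
The feasible region is unbounded (it extends along (0, 1), (2, 3)), but W strictly increases along every unbounded feasible direction, so there is no improving ray and the minimum is attained at a vertex.

The minimum is at (0, 20). Substituting into each constraint, equality holds for (1) and (2); the remaining constraints have slack.

(1) and (2)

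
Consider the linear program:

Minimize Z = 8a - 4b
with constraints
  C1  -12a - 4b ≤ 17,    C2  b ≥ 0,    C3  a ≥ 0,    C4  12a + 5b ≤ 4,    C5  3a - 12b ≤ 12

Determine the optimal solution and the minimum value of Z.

Feasible corners and Z = 8a - 4b:
  (0, 0) → Z = 0
  (1/3, 0) → Z = 8/3
  (0, 4/5) → Z = -16/5

a = 0, b = 4/5, minimum Z = -16/5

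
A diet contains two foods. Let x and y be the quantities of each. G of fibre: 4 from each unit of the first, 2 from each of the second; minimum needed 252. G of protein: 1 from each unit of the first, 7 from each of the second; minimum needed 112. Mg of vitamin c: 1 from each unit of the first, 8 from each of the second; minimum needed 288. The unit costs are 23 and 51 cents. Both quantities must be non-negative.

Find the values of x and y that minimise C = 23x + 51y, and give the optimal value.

The feasible region is unbounded (it extends along (0, 1), (1, 0)), but C strictly increases along every unbounded feasible direction, so there is no improving ray and the minimum is attained at a vertex.

The binding constraints are 4x + 2y = 252 and x + 8y = 288.
Solving simultaneously gives x = 48, y = 30.

x = 48, y = 30, minimum C = 2634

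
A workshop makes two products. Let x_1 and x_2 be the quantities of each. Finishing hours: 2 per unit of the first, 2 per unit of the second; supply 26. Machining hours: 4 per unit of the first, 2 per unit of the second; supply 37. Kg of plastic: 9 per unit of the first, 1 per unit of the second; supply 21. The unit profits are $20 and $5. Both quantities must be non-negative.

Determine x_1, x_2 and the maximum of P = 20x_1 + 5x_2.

x_1 = 1, x_2 = 12, maximum P = 80

Feasible corners and P = 20x_1 + 5x_2:
  (0, 0) → P = 0
  (0, 13) → P = 65
  (7/3, 0) → P = 140/3
  (1, 12) → P = 80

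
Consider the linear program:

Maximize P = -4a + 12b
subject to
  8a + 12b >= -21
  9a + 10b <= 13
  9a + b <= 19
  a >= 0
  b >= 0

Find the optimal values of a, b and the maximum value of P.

a = 0, b = 13/10, maximum P = 78/5

Extreme points and P = -4a + 12b:
  (0, 13/10) → P = 78/5
  (13/9, 0) → P = -52/9
  (0, 0) → P = 0

The optimum lies where 9a + 10b = 13 and a = 0.
Solving simultaneously gives a = 0, b = 13/10.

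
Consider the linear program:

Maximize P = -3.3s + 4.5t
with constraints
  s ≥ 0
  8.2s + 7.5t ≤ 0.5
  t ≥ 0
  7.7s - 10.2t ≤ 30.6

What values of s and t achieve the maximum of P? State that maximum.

Feasible corners and P = -3.3s + 4.5t:
  (0, 1/15) → P = 3/10
  (0, 0) → P = 0
  (5/82, 0) → P = -33/164

The binding constraints are s = 0 and 8.2s + 7.5t = 0.5.
Solving simultaneously gives s = 0, t = 1/15.

s = 0, t = 1/15, maximum P = 3/10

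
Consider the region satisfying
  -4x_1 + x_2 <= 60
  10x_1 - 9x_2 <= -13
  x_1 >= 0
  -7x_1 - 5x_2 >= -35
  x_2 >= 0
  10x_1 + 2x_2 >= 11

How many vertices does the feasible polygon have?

The feasible vertices (each the meet of two boundaries and inside every other half-plane) are:
  (250/113, 441/113)
  (73/110, 24/11)
  (0, 7)
  (0, 11/2)

4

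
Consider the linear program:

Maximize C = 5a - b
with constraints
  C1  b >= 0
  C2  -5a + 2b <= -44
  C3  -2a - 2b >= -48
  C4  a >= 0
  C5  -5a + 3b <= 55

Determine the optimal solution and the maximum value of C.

a = 24, b = 0, maximum C = 120

The optimum lies where b = 0 and -2a - 2b = -48.
Solving simultaneously gives a = 24, b = 0.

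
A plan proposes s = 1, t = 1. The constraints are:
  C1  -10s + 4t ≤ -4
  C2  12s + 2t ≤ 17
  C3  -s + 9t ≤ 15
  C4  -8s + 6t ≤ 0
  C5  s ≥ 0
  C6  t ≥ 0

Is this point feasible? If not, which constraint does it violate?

feasible

C1: -6 ≤ -4 ✓
C2: 14 ≤ 17 ✓
C3: 8 ≤ 15 ✓
C4: -2 ≤ 0 ✓
C5: 1 ≥ 0 ✓
C6: 1 ≥ 0 ✓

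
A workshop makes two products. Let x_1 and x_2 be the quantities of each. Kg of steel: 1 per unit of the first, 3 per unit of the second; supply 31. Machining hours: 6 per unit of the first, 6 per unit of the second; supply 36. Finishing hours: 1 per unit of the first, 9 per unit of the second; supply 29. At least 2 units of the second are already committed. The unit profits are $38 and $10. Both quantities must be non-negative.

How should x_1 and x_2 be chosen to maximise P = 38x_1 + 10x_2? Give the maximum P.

x_1 = 4, x_2 = 2, maximum P = 172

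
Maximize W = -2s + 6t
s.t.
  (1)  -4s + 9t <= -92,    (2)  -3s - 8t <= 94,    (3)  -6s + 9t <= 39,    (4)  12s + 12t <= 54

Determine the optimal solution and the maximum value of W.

Extreme points and W = -2s + 6t:
  (-110/59, -652/59) → W = -3692/59
  (265/26, -74/13) → W = -709/13
  (26, -43/2) → W = -181

At the optimal vertex, -4s + 9t = -92 and 12s + 12t = 54.
Solving simultaneously gives s = 265/26, t = -74/13.

s = 265/26, t = -74/13, maximum W = -709/13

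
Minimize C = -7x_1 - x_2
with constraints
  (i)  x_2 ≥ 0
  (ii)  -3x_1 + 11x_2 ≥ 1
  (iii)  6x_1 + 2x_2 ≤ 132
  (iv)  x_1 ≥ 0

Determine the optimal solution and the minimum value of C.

Extreme points and C = -7x_1 - x_2:
  (725/36, 67/12) → C = -1319/9
  (0, 1/11) → C = -1/11
  (0, 66) → C = -66

x_1 = 725/36, x_2 = 67/12, minimum C = -1319/9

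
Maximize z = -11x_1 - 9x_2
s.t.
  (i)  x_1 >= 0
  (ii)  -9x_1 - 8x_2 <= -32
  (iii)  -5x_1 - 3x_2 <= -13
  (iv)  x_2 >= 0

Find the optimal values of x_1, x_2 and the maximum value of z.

x_1 = 8/13, x_2 = 43/13, maximum z = -475/13

Feasible corners and z = -11x_1 - 9x_2:
  (0, 13/3) → z = -39
  (8/13, 43/13) → z = -475/13
  (32/9, 0) → z = -352/9
The feasible region is unbounded (it extends along (0, 1), (1, 0)), but z strictly decreases along every unbounded feasible direction, so there is no improving ray and the maximum is attained at a vertex.

The optimum lies where -9x_1 - 8x_2 = -32 and -5x_1 - 3x_2 = -13.
Solving simultaneously gives x_1 = 8/13, x_2 = 43/13.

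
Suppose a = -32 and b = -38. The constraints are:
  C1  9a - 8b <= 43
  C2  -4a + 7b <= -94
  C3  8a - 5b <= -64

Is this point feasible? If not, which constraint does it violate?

C1: 16 ≤ 43 ✓
C2: -138 ≤ -94 ✓
C3: -66 ≤ -64 ✓

feasible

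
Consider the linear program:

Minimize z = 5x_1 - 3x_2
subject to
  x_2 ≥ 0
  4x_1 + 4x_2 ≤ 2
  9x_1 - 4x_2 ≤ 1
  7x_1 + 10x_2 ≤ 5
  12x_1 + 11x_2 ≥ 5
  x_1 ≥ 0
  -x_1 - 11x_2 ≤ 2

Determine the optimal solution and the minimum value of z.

x_1 = 0, x_2 = 1/2, minimum z = -3/2

Corner points and z = 5x_1 - 3x_2:
  (3/13, 7/26) → z = 9/26
  (0, 1/2) → z = -3/2
  (31/147, 11/49) → z = 8/21
  (0, 5/11) → z = -15/11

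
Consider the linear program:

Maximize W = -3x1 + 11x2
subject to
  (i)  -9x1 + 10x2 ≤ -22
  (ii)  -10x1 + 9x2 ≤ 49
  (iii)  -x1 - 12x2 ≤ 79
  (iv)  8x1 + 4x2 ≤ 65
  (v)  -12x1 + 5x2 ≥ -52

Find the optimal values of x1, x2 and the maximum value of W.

x1 = 82/15, x2 = 68/25, maximum W = 338/25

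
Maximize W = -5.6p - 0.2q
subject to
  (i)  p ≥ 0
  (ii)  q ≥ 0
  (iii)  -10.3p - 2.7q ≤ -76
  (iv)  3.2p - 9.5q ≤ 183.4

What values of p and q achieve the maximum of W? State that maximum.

p = 0, q = 760/27, maximum W = -152/27

Feasible corners and W = -5.6p - 0.2q:
  (0, 760/27) → W = -152/27
  (760/103, 0) → W = -4256/103
  (917/16, 0) → W = -6419/20
The feasible region is unbounded (it extends along (0, 1), (95, 32)), but W strictly decreases along every unbounded feasible direction, so there is no improving ray and the maximum is attained at a vertex.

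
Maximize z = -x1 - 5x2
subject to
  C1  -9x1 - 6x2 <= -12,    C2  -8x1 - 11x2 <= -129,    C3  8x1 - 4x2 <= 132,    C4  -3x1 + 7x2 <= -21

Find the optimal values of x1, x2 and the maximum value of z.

x1 = 82/5, x2 = -1/5, maximum z = -77/5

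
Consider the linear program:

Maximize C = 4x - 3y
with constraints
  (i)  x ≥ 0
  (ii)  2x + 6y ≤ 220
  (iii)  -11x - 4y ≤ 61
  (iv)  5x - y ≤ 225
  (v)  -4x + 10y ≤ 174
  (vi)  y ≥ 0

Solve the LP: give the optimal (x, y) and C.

x = 45, y = 0, maximum C = 180

Corner points and C = 4x - 3y:
  (0, 87/5) → C = -261/5
  (0, 0) → C = 0
  (785/16, 325/16) → C = 2165/16
  (289/11, 307/11) → C = 235/11
  (45, 0) → C = 180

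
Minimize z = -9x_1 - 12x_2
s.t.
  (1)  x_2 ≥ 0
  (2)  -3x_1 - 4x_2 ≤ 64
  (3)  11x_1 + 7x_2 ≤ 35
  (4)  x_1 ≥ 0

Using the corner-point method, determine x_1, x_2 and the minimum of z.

x_1 = 0, x_2 = 5, minimum z = -60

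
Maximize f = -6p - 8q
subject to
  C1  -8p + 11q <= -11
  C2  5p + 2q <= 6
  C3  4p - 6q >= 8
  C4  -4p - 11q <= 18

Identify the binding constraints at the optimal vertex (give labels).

Extreme points and f = -6p - 8q:
  (26/19, -8/19) → f = -92/19
  (102/47, -114/47) → f = 300/47
  (-5/17, -26/17) → f = 14

The maximum is at (-5/17, -26/17). Substituting into each constraint, equality holds for C3 and C4; the remaining constraints have slack.

C3 and C4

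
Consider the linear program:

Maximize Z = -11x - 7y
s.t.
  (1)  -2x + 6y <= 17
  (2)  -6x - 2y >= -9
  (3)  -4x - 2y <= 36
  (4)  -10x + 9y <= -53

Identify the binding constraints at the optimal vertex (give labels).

Corner points and Z = -11x - 7y:
  (45/2, -63) → Z = 387/2
  (187/74, -114/37) → Z = -461/74
  (-109/28, -143/14) → Z = 3201/28

The maximum is at (45/2, -63). Substituting into each constraint, equality holds for (2) and (3); the remaining constraints have slack.

(2) and (3)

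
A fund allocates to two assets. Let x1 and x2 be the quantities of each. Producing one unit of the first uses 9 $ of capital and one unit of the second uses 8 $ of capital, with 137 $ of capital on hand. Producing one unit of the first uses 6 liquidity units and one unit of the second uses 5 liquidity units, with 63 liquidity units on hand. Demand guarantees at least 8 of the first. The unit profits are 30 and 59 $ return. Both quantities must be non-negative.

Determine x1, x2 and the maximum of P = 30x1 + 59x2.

At the optimal vertex, 6x1 + 5x2 = 63 and x1 = 8.
Solving simultaneously gives x1 = 8, x2 = 3.

x1 = 8, x2 = 3, maximum P = 417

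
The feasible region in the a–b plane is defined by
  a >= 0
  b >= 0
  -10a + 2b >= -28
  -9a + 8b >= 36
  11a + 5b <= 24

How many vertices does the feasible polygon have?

3

Of the 10 pairwise boundary intersections, those satisfying every inequality are:
  (0, 9/2)
  (0, 24/5)
  (12/133, 612/133)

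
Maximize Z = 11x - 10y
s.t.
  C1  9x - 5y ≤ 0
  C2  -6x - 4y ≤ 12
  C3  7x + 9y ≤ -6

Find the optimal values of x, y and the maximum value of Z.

Extreme points and Z = 11x - 10y:
  (-10/11, -18/11) → Z = 70/11
  (-15/58, -27/58) → Z = 105/58
  (-42/13, 24/13) → Z = -54

The binding constraints are 9x - 5y = 0 and -6x - 4y = 12.
Solving simultaneously gives x = -10/11, y = -18/11.

x = -10/11, y = -18/11, maximum Z = 70/11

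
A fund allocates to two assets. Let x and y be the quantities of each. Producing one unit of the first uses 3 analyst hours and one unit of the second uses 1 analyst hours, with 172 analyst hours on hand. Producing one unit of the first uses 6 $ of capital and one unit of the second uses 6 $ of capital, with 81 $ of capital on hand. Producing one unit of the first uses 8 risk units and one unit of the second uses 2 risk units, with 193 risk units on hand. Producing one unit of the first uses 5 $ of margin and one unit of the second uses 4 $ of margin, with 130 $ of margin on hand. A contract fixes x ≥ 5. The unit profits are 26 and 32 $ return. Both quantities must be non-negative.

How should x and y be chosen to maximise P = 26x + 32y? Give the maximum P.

x = 5, y = 17/2, maximum P = 402

Vertices and P = 26x + 32y:
  (27/2, 0) → P = 351
  (5, 0) → P = 130
  (5, 17/2) → P = 402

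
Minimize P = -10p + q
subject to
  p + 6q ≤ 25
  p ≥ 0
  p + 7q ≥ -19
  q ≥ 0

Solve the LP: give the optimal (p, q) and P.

p = 25, q = 0, minimum P = -250

Corner points and P = -10p + q:
  (0, 25/6) → P = 25/6
  (25, 0) → P = -250
  (0, 0) → P = 0

The optimum lies where p + 6q = 25 and q = 0.
Solving simultaneously gives p = 25, q = 0.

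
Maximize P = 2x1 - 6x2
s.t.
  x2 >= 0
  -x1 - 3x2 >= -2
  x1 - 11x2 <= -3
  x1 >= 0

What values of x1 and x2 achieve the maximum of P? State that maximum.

Vertices and P = 2x1 - 6x2:
  (13/14, 5/14) → P = -2/7
  (0, 2/3) → P = -4
  (0, 3/11) → P = -18/11

At the optimal vertex, -x1 - 3x2 = -2 and x1 - 11x2 = -3.
Solving simultaneously gives x1 = 13/14, x2 = 5/14.

x1 = 13/14, x2 = 5/14, maximum P = -2/7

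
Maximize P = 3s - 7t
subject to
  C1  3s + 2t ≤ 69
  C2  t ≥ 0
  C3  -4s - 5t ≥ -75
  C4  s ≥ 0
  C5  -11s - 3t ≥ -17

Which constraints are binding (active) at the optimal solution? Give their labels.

C2 and C5

Extreme points and P = 3s - 7t:
  (0, 0) → P = 0
  (17/11, 0) → P = 51/11
  (0, 17/3) → P = -119/3

The maximum is at (17/11, 0). Substituting into each constraint, equality holds for C2 and C5; the remaining constraints have slack.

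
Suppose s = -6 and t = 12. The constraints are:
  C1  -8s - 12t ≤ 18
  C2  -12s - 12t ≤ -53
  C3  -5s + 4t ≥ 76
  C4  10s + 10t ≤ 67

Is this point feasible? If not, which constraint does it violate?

feasible

C1: -96 ≤ 18 ✓
C2: -72 ≤ -53 ✓
C3: 78 ≥ 76 ✓
C4: 60 ≤ 67 ✓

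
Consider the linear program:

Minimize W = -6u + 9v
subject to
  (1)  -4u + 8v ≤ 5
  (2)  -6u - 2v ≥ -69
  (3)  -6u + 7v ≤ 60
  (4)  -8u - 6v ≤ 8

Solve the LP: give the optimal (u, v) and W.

Feasible corners and W = -6u + 9v:
  (271/28, 153/28) → W = -249/28
  (-47/44, 1/11) → W = 159/22
  (43/2, -30) → W = -399

The binding constraints are -6u - 2v = -69 and -8u - 6v = 8.
Solving simultaneously gives u = 43/2, v = -30.

u = 43/2, v = -30, minimum W = -399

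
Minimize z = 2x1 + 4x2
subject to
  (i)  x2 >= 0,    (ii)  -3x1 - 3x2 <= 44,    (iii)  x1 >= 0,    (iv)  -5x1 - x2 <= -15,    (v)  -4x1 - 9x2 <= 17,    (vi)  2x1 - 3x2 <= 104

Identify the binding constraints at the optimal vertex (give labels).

Feasible corners and z = 2x1 + 4x2:
  (3, 0) → z = 6
  (52, 0) → z = 104
  (0, 15) → z = 60
The feasible region is unbounded (it extends along (0, 1), (3, 2)), but z strictly increases along every unbounded feasible direction, so there is no improving ray and the minimum is attained at a vertex.

The minimum is at (3, 0). Substituting into each constraint, equality holds for (i) and (iv); the remaining constraints have slack.

(i) and (iv)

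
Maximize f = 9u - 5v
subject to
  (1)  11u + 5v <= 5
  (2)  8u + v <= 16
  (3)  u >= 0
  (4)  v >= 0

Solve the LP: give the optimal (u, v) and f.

u = 5/11, v = 0, maximum f = 45/11

Corner points and f = 9u - 5v:
  (0, 1) → f = -5
  (5/11, 0) → f = 45/11
  (0, 0) → f = 0

The optimum lies where 11u + 5v = 5 and v = 0.
Solving simultaneously gives u = 5/11, v = 0.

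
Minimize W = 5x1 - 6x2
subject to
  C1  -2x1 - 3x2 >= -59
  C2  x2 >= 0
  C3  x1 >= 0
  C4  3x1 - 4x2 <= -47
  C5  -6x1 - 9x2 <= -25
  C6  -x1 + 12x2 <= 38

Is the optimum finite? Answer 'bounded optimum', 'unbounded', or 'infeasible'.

infeasible

The boundaries -2x1 - 3x2 = -59 and x2 = 0 meet at (59/2, 0), but that point violates 3x1 - 4x2 ≤ -47. Every candidate vertex is excluded by some other constraint, so the feasible region is empty.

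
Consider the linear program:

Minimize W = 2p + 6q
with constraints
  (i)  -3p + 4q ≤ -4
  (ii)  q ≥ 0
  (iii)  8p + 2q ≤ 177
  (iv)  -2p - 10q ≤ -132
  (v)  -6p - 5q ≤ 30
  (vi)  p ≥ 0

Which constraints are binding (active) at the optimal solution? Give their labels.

Corner points and W = 2p + 6q:
  (358/19, 499/38) → W = 2213/19
  (284/19, 194/19) → W = 1732/19
  (753/38, 351/38) → W = 1806/19

The minimum is at (284/19, 194/19). Substituting into each constraint, equality holds for (i) and (iv); the remaining constraints have slack.

(i) and (iv)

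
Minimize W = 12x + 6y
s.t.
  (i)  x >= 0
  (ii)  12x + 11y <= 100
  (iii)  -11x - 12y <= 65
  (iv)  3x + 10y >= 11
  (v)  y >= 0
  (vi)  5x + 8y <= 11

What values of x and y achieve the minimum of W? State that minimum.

x = 0, y = 11/10, minimum W = 33/5

Extreme points and W = 12x + 6y:
  (0, 11/10) → W = 33/5
  (0, 11/8) → W = 33/4
  (11/13, 11/13) → W = 198/13

The binding constraints are x = 0 and 3x + 10y = 11.
Solving simultaneously gives x = 0, y = 11/10.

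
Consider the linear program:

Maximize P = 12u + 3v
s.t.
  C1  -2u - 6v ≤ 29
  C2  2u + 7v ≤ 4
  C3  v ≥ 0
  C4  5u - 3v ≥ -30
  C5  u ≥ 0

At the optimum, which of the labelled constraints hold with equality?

Corner points and P = 12u + 3v:
  (2, 0) → P = 24
  (0, 4/7) → P = 12/7
  (0, 0) → P = 0

The maximum is at (2, 0). Substituting into each constraint, equality holds for C2 and C3; the remaining constraints have slack.

C2 and C3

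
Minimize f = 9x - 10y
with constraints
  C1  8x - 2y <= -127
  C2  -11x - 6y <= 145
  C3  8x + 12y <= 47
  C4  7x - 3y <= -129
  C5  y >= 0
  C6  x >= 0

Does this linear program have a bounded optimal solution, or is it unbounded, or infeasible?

The boundaries 8x - 2y = -127 and x = 0 meet at (0, 127/2), but that point violates 8x + 12y ≤ 47. Every candidate vertex is excluded by some other constraint, so the feasible region is empty.

infeasible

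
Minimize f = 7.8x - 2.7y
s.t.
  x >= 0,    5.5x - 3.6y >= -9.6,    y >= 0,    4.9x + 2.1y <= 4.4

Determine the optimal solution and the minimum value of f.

Extreme points and f = 7.8x - 2.7y:
  (0, 0) → f = 0
  (0, 44/21) → f = -198/35
  (44/49, 0) → f = 1716/245

The optimum lies where x = 0 and 4.9x + 2.1y = 4.4.
Solving simultaneously gives x = 0, y = 44/21.

x = 0, y = 44/21, minimum f = -198/35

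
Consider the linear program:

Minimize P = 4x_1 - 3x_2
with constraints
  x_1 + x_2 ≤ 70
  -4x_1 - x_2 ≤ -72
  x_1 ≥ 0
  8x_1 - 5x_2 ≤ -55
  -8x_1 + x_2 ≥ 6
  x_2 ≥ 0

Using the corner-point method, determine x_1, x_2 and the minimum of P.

x_1 = 2/3, x_2 = 208/3, minimum P = -616/3

Corner points and P = 4x_1 - 3x_2:
  (2/3, 208/3) → P = -616/3
  (64/9, 566/9) → P = -1442/9
  (11/2, 50) → P = -128

The optimum lies where x_1 + x_2 = 70 and -4x_1 - x_2 = -72.
Solving simultaneously gives x_1 = 2/3, x_2 = 208/3.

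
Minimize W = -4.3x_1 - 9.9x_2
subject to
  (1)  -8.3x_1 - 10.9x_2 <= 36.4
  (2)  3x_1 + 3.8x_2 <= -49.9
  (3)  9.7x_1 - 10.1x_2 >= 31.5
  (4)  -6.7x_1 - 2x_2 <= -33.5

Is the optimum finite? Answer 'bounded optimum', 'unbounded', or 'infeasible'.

The boundaries -8.3x_1 - 10.9x_2 = 36.4 and -6.7x_1 - 2x_2 = -33.5 meet at (2305/297, -2747/297), but that point violates 3x_1 + 3.8x_2 ≤ -49.9. Every candidate vertex is excluded by some other constraint, so the feasible region is empty.

infeasible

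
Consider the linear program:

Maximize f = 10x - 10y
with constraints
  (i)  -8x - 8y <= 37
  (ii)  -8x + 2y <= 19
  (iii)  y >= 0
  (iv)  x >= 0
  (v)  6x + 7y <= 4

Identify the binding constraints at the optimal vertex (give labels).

Corner points and f = 10x - 10y:
  (0, 0) → f = 0
  (2/3, 0) → f = 20/3
  (0, 4/7) → f = -40/7

The maximum is at (2/3, 0). Substituting into each constraint, equality holds for (iii) and (v); the remaining constraints have slack.

(iii) and (v)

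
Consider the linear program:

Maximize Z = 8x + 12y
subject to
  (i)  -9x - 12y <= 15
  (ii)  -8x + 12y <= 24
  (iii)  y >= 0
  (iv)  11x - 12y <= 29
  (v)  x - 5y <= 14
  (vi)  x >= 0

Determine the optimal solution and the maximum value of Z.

x = 53/3, y = 124/9, maximum Z = 920/3

Vertices and Z = 8x + 12y:
  (53/3, 124/9) → Z = 920/3
  (0, 2) → Z = 24
  (29/11, 0) → Z = 232/11
  (0, 0) → Z = 0

The optimum lies where -8x + 12y = 24 and 11x - 12y = 29.
Solving simultaneously gives x = 53/3, y = 124/9.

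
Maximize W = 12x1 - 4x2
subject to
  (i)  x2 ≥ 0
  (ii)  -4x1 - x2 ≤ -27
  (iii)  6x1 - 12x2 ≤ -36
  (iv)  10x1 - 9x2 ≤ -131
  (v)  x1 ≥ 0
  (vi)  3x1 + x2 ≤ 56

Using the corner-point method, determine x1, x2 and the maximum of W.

Feasible corners and W = 12x1 - 4x2:
  (56/23, 397/23) → W = -916/23
  (0, 27) → W = -108
  (373/37, 953/37) → W = 664/37
  (0, 56) → W = -224

x1 = 373/37, x2 = 953/37, maximum W = 664/37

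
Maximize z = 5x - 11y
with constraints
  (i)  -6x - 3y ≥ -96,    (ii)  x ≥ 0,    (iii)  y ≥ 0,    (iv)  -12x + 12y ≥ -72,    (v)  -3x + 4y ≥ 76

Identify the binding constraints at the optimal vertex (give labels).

Feasible corners and z = 5x - 11y:
  (0, 32) → z = -352
  (52/11, 248/11) → z = -2468/11
  (0, 19) → z = -209

The maximum is at (0, 19). Substituting into each constraint, equality holds for (ii) and (v); the remaining constraints have slack.

(ii) and (v)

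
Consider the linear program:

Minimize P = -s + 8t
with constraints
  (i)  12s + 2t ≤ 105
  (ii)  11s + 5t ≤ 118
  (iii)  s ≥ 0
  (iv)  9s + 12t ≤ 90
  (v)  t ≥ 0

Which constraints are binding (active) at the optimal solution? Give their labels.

(i) and (v)

Feasible corners and P = -s + 8t:
  (60/7, 15/14) → P = 0
  (35/4, 0) → P = -35/4
  (0, 15/2) → P = 60
  (0, 0) → P = 0

The minimum is at (35/4, 0). Substituting into each constraint, equality holds for (i) and (v); the remaining constraints have slack.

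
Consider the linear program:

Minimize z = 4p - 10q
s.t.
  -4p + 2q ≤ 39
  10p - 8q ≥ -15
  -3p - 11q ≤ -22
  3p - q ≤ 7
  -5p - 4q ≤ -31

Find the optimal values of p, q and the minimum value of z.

Extreme points and z = 4p - 10q:
  (71/14, 115/14) → z = -433/7
  (47/20, 77/16) → z = -1549/40
  (59/17, 58/17) → z = -344/17

At the optimal vertex, 10p - 8q = -15 and 3p - q = 7.
Solving simultaneously gives p = 71/14, q = 115/14.

p = 71/14, q = 115/14, minimum z = -433/7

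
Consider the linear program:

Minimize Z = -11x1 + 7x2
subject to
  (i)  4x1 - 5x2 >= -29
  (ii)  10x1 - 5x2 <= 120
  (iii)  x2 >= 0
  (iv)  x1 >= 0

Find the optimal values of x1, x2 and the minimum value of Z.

Corner points and Z = -11x1 + 7x2:
  (149/6, 77/3) → Z = -187/2
  (0, 29/5) → Z = 203/5
  (12, 0) → Z = -132
  (0, 0) → Z = 0

The binding constraints are 10x1 - 5x2 = 120 and x2 = 0.
Solving simultaneously gives x1 = 12, x2 = 0.

x1 = 12, x2 = 0, minimum Z = -132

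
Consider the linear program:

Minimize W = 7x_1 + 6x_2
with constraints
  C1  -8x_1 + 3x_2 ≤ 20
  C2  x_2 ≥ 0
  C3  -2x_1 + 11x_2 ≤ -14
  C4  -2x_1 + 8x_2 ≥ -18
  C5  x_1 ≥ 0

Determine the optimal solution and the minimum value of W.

x_1 = 7, x_2 = 0, minimum W = 49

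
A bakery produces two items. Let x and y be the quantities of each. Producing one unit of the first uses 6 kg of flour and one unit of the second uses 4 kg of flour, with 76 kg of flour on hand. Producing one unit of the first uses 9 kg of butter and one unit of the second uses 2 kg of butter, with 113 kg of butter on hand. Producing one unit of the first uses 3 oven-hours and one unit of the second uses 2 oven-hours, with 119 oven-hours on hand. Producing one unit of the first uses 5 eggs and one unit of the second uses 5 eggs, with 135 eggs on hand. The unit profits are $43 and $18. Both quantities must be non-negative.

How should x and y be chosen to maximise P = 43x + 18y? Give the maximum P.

Vertices and P = 43x + 18y:
  (0, 0) → P = 0
  (0, 19) → P = 342
  (113/9, 0) → P = 4859/9
  (25/2, 1/4) → P = 542

At the optimal vertex, 6x + 4y = 76 and 9x + 2y = 113.
Solving simultaneously gives x = 25/2, y = 1/4.

x = 25/2, y = 1/4, maximum P = 542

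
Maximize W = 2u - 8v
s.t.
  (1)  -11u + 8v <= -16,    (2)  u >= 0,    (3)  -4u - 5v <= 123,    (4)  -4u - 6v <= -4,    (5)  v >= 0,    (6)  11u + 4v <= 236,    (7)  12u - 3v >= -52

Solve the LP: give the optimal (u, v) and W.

u = 236/11, v = 0, maximum W = 472/11

Corner points and W = 2u - 8v:
  (16/11, 0) → W = 32/11
  (488/33, 55/3) → W = -1288/11
  (236/11, 0) → W = 472/11

The optimum lies where v = 0 and 11u + 4v = 236.
Solving simultaneously gives u = 236/11, v = 0.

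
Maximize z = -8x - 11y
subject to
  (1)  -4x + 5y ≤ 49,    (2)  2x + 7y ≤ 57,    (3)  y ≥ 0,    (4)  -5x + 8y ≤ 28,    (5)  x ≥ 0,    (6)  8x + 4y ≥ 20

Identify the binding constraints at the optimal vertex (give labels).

Feasible corners and z = -8x - 11y:
  (57/2, 0) → z = -228
  (260/51, 341/51) → z = -343/3
  (5/2, 0) → z = -20
  (4/7, 27/7) → z = -47

The maximum is at (5/2, 0). Substituting into each constraint, equality holds for (3) and (6); the remaining constraints have slack.

(3) and (6)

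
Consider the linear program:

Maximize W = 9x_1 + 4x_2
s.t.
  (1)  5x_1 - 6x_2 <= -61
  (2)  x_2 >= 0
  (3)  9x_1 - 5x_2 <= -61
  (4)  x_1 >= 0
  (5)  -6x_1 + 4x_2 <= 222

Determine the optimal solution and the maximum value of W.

Feasible corners and W = 9x_1 + 4x_2:
  (0, 61/5) → W = 244/5
  (433/3, 272) → W = 2387
  (0, 111/2) → W = 222

The optimum lies where 9x_1 - 5x_2 = -61 and -6x_1 + 4x_2 = 222.
Solving simultaneously gives x_1 = 433/3, x_2 = 272.

x_1 = 433/3, x_2 = 272, maximum W = 2387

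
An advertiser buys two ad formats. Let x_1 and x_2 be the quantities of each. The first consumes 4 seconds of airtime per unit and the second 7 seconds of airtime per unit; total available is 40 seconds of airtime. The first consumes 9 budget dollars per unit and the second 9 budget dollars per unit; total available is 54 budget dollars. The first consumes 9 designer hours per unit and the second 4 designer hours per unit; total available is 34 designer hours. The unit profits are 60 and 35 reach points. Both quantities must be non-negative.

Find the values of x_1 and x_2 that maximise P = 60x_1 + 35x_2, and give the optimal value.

x_1 = 2, x_2 = 4, maximum P = 260

The binding constraints are 9x_1 + 9x_2 = 54 and 9x_1 + 4x_2 = 34.
Solving simultaneously gives x_1 = 2, x_2 = 4.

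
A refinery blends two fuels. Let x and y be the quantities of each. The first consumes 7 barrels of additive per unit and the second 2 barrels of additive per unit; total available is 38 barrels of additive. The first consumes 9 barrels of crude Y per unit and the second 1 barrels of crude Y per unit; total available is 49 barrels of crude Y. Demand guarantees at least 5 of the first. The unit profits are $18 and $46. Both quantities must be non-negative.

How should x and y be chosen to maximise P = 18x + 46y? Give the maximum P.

Corner points and P = 18x + 46y:
  (38/7, 0) → P = 684/7
  (5, 0) → P = 90
  (5, 3/2) → P = 159

The binding constraints are 7x + 2y = 38 and x = 5.
Solving simultaneously gives x = 5, y = 3/2.

x = 5, y = 3/2, maximum P = 159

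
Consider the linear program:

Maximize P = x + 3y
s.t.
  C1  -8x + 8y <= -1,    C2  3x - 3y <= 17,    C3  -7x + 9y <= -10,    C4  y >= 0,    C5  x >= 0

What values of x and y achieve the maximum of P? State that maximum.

Extreme points and P = x + 3y:
  (41/2, 89/6) → P = 65
  (17/3, 0) → P = 17/3
  (10/7, 0) → P = 10/7

The optimum lies where 3x - 3y = 17 and -7x + 9y = -10.
Solving simultaneously gives x = 41/2, y = 89/6.

x = 41/2, y = 89/6, maximum P = 65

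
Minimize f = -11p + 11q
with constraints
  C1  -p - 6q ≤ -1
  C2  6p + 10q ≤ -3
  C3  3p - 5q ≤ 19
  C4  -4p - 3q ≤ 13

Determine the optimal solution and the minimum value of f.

Corner points and f = -11p + 11q:
  (-14/13, 9/26) → f = 407/26
  (-27/7, 17/21) → f = 154/3
  (-11/2, 3) → f = 187/2

The binding constraints are -p - 6q = -1 and 6p + 10q = -3.
Solving simultaneously gives p = -14/13, q = 9/26.

p = -14/13, q = 9/26, minimum f = 407/26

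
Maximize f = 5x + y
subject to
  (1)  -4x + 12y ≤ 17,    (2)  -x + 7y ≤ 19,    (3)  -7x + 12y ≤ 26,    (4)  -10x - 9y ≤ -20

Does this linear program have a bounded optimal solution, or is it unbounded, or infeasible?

From the feasible point (109/16, 59/16), moving in the direction (7, 1) keeps every constraint satisfied while f increases without bound.

unbounded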